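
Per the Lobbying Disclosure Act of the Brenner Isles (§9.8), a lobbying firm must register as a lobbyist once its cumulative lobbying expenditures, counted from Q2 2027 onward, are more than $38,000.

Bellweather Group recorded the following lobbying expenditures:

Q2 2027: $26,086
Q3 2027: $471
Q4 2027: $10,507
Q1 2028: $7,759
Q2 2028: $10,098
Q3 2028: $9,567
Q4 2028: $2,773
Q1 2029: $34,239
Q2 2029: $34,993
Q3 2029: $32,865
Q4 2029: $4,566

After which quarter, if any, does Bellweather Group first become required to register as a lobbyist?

Through Q2 2027: $26,086
Through Q3 2027: $26,557
Through Q4 2027: $37,064
Through Q1 2028: $44,823 ← exceeds threshold

Q1 2028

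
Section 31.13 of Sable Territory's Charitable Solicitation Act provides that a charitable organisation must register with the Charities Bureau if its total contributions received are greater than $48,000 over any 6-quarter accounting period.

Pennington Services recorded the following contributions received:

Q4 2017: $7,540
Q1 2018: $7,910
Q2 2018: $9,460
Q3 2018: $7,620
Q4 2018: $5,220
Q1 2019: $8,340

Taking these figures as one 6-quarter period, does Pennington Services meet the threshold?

No

Total contributions received: $7,540 + $7,910 + $9,460 + $7,620 + $5,220 + $8,340 = $46,090.
$46,090 ≤ $48,000, so the threshold is not exceeded.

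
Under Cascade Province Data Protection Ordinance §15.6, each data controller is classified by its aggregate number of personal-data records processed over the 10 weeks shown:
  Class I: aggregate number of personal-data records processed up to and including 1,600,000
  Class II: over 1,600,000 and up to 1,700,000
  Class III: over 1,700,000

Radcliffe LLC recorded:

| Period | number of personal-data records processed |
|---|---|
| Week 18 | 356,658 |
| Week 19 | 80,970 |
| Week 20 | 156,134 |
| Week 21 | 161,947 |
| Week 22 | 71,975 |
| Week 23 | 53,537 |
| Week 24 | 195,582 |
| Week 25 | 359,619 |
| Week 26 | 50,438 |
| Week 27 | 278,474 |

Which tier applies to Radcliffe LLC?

Class III

Aggregate number of personal-data records processed: 356,658 + 80,970 + 156,134 + 161,947 + 71,975 + 53,537 + 195,582 + 359,619 + 50,438 + 278,474 = 1,765,334.
1,765,334 > 1,700,000, so Class III applies.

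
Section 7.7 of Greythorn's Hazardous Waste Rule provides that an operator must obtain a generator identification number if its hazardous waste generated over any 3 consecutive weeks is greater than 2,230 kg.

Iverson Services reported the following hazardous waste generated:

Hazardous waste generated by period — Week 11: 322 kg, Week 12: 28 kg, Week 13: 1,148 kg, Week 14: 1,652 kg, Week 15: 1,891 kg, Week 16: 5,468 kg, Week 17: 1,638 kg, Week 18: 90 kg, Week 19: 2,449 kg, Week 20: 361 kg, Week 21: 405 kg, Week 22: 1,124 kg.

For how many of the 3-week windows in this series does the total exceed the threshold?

Week 11–Week 13: 322 kg + 28 kg + 1,148 kg = 1,498 kg (under)
Week 12–Week 14: 28 kg + 1,148 kg + 1,652 kg = 2,828 kg (over)
Week 13–Week 15: 1,148 kg + 1,652 kg + 1,891 kg = 4,691 kg (over)
Week 14–Week 16: 1,652 kg + 1,891 kg + 5,468 kg = 9,011 kg (over)
Week 15–Week 17: 1,891 kg + 5,468 kg + 1,638 kg = 8,997 kg (over)
Week 16–Week 18: 5,468 kg + 1,638 kg + 90 kg = 7,196 kg (over)
Week 17–Week 19: 1,638 kg + 90 kg + 2,449 kg = 4,177 kg (over)
Week 18–Week 20: 90 kg + 2,449 kg + 361 kg = 2,900 kg (over)
Week 19–Week 21: 2,449 kg + 361 kg + 405 kg = 3,215 kg (over)
Week 20–Week 22: 361 kg + 405 kg + 1,124 kg = 1,890 kg (under)
8 windows exceed the threshold.

8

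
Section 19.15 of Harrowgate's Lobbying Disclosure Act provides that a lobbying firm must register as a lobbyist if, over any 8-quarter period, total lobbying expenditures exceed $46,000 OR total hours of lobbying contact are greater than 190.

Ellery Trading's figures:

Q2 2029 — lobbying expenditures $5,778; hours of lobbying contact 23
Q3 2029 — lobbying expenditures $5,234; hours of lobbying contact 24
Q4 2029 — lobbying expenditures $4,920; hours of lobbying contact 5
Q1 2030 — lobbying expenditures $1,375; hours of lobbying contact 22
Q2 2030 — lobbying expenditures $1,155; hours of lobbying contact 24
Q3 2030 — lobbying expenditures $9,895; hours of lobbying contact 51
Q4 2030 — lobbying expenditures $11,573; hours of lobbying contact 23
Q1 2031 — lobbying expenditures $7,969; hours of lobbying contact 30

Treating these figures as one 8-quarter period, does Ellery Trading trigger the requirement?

Total lobbying expenditures: $5,778 + $5,234 + $4,920 + $1,375 + $1,155 + $9,895 + $11,573 + $7,969 = $47,899 (> $46,000).
Total hours of lobbying contact: 23 + 24 + 5 + 22 + 24 + 51 + 23 + 30 = 202 (> 190).
The test is 'or': at least one threshold is exceeded.

Yes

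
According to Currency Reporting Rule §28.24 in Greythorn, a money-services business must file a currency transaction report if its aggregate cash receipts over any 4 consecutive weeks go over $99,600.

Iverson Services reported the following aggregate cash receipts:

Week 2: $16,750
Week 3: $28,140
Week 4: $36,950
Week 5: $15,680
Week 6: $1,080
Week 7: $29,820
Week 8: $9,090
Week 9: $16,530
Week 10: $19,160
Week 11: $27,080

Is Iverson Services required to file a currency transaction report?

No

Week 2–Week 5: $16,750 + $28,140 + $36,950 + $15,680 = $97,520 (under)
Week 3–Week 6: $28,140 + $36,950 + $15,680 + $1,080 = $81,850 (under)
Week 4–Week 7: $36,950 + $15,680 + $1,080 + $29,820 = $83,530 (under)
Week 5–Week 8: $15,680 + $1,080 + $29,820 + $9,090 = $55,670 (under)
Week 6–Week 9: $1,080 + $29,820 + $9,090 + $16,530 = $56,520 (under)
Week 7–Week 10: $29,820 + $9,090 + $16,530 + $19,160 = $74,600 (under)
Week 8–Week 11: $9,090 + $16,530 + $19,160 + $27,080 = $71,860 (under)
No window exceeds $99,600.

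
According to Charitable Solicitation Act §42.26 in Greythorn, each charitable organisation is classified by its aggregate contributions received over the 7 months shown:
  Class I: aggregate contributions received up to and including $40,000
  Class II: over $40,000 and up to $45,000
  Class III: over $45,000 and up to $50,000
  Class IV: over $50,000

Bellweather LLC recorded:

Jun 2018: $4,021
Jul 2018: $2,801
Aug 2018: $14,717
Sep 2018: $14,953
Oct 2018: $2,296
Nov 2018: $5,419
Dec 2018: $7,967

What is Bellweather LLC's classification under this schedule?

Class IV

Aggregate contributions received: $4,021 + $2,801 + $14,717 + $14,953 + $2,296 + $5,419 + $7,967 = $52,174.
$52,174 > $50,000, so Class IV applies.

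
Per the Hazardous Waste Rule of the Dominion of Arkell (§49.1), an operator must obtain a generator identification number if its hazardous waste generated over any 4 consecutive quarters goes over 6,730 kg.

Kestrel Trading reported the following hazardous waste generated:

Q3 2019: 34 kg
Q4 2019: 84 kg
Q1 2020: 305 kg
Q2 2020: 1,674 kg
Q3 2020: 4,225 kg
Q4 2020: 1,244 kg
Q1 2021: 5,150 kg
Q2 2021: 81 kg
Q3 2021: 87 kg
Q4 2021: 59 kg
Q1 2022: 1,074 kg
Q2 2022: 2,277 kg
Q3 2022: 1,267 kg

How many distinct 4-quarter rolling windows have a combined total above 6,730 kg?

Q3 2019–Q2 2020: 34 kg + 84 kg + 305 kg + 1,674 kg = 2,097 kg (under)
Q4 2019–Q3 2020: 84 kg + 305 kg + 1,674 kg + 4,225 kg = 6,288 kg (under)
Q1 2020–Q4 2020: 305 kg + 1,674 kg + 4,225 kg + 1,244 kg = 7,448 kg (over)
Q2 2020–Q1 2021: 1,674 kg + 4,225 kg + 1,244 kg + 5,150 kg = 12,293 kg (over)
Q3 2020–Q2 2021: 4,225 kg + 1,244 kg + 5,150 kg + 81 kg = 10,700 kg (over)
Q4 2020–Q3 2021: 1,244 kg + 5,150 kg + 81 kg + 87 kg = 6,562 kg (under)
Q1 2021–Q4 2021: 5,150 kg + 81 kg + 87 kg + 59 kg = 5,377 kg (under)
Q2 2021–Q1 2022: 81 kg + 87 kg + 59 kg + 1,074 kg = 1,301 kg (under)
Q3 2021–Q2 2022: 87 kg + 59 kg + 1,074 kg + 2,277 kg = 3,497 kg (under)
Q4 2021–Q3 2022: 59 kg + 1,074 kg + 2,277 kg + 1,267 kg = 4,677 kg (under)
3 windows exceed the threshold.

3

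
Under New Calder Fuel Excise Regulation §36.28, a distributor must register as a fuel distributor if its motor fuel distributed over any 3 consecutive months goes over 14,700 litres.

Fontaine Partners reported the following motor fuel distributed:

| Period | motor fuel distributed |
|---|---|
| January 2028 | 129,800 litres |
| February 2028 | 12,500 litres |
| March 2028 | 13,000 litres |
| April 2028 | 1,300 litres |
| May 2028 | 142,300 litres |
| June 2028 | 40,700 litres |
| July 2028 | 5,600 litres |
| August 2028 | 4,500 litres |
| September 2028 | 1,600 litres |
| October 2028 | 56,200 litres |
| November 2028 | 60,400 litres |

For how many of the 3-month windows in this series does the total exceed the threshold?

8

January 2028–March 2028: 129,800 litres + 12,500 litres + 13,000 litres = 155,300 litres (over)
February 2028–April 2028: 12,500 litres + 13,000 litres + 1,300 litres = 26,800 litres (over)
March 2028–May 2028: 13,000 litres + 1,300 litres + 142,300 litres = 156,600 litres (over)
April 2028–June 2028: 1,300 litres + 142,300 litres + 40,700 litres = 184,300 litres (over)
May 2028–July 2028: 142,300 litres + 40,700 litres + 5,600 litres = 188,600 litres (over)
June 2028–August 2028: 40,700 litres + 5,600 litres + 4,500 litres = 50,800 litres (over)
July 2028–September 2028: 5,600 litres + 4,500 litres + 1,600 litres = 11,700 litres (under)
August 2028–October 2028: 4,500 litres + 1,600 litres + 56,200 litres = 62,300 litres (over)
September 2028–November 2028: 1,600 litres + 56,200 litres + 60,400 litres = 118,200 litres (over)
8 windows exceed the threshold.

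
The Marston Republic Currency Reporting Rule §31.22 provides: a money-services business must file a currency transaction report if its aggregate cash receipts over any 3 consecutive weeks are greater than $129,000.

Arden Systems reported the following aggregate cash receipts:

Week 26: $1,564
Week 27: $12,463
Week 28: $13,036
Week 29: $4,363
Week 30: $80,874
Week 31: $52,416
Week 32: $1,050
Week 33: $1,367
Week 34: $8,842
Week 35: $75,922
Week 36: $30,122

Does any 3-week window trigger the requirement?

Yes

Week 26–Week 28: $1,564 + $12,463 + $13,036 = $27,063 (under)
Week 27–Week 29: $12,463 + $13,036 + $4,363 = $29,862 (under)
Week 28–Week 30: $13,036 + $4,363 + $80,874 = $98,273 (under)
Week 29–Week 31: $4,363 + $80,874 + $52,416 = $137,653 (over)
Week 30–Week 32: $80,874 + $52,416 + $1,050 = $134,340 (over)
Week 31–Week 33: $52,416 + $1,050 + $1,367 = $54,833 (under)
Week 32–Week 34: $1,050 + $1,367 + $8,842 = $11,259 (under)
Week 33–Week 35: $1,367 + $8,842 + $75,922 = $86,131 (under)
Week 34–Week 36: $8,842 + $75,922 + $30,122 = $114,886 (under)
At least one window exceeds $129,000.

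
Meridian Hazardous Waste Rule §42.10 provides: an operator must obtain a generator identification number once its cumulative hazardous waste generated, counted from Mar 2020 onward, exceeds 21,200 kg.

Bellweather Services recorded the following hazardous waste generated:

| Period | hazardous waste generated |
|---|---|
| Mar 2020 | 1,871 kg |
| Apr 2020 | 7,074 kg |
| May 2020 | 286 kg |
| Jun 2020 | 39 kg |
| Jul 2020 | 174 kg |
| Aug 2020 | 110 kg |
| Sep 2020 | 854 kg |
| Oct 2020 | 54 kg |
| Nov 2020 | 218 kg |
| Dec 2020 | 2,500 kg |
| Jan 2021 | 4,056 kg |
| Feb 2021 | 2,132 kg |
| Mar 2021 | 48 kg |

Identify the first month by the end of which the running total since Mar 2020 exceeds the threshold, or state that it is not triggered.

Through Mar 2020: 1,871 kg
Through Apr 2020: 8,945 kg
Through May 2020: 9,231 kg
Through Jun 2020: 9,270 kg
Through Jul 2020: 9,444 kg
Through Aug 2020: 9,554 kg
Through Sep 2020: 10,408 kg
Through Oct 2020: 10,462 kg
Through Nov 2020: 10,680 kg
Through Dec 2020: 13,180 kg
Through Jan 2021: 17,236 kg
Through Feb 2021: 19,368 kg
Through Mar 2021: 19,416 kg
Final cumulative total 19,416 kg ≤ 21,200 kg; the threshold is never exceeded.

Not triggered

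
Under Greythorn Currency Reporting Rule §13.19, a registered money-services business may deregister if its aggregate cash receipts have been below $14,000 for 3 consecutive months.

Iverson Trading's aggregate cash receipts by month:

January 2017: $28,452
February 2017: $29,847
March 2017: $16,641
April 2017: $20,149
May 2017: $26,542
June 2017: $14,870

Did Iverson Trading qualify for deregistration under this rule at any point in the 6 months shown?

No month is below $14,000.
Longest run of consecutive months below the threshold: 0.
0 < 3, so Iverson Trading never became eligible.

No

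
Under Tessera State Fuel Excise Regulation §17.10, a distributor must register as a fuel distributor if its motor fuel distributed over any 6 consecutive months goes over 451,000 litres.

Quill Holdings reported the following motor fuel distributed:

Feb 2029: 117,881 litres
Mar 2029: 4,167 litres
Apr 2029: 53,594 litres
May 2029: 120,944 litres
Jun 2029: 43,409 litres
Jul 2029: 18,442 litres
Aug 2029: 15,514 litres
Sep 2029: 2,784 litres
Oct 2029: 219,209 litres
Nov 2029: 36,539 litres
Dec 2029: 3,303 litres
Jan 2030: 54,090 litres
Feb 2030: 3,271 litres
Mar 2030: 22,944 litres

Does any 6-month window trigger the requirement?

No

Feb 2029–Jul 2029: 117,881 litres + 4,167 litres + 53,594 litres + 120,944 litres + 43,409 litres + 18,442 litres = 358,437 litres (under)
Mar 2029–Aug 2029: 4,167 litres + 53,594 litres + 120,944 litres + 43,409 litres + 18,442 litres + 15,514 litres = 256,070 litres (under)
Apr 2029–Sep 2029: 53,594 litres + 120,944 litres + 43,409 litres + 18,442 litres + 15,514 litres + 2,784 litres = 254,687 litres (under)
May 2029–Oct 2029: 120,944 litres + 43,409 litres + 18,442 litres + 15,514 litres + 2,784 litres + 219,209 litres = 420,302 litres (under)
Jun 2029–Nov 2029: 43,409 litres + 18,442 litres + 15,514 litres + 2,784 litres + 219,209 litres + 36,539 litres = 335,897 litres (under)
Jul 2029–Dec 2029: 18,442 litres + 15,514 litres + 2,784 litres + 219,209 litres + 36,539 litres + 3,303 litres = 295,791 litres (under)
Aug 2029–Jan 2030: 15,514 litres + 2,784 litres + 219,209 litres + 36,539 litres + 3,303 litres + 54,090 litres = 331,439 litres (under)
Sep 2029–Feb 2030: 2,784 litres + 219,209 litres + 36,539 litres + 3,303 litres + 54,090 litres + 3,271 litres = 319,196 litres (under)
Oct 2029–Mar 2030: 219,209 litres + 36,539 litres + 3,303 litres + 54,090 litres + 3,271 litres + 22,944 litres = 339,356 litres (under)
No window exceeds 451,000 litres.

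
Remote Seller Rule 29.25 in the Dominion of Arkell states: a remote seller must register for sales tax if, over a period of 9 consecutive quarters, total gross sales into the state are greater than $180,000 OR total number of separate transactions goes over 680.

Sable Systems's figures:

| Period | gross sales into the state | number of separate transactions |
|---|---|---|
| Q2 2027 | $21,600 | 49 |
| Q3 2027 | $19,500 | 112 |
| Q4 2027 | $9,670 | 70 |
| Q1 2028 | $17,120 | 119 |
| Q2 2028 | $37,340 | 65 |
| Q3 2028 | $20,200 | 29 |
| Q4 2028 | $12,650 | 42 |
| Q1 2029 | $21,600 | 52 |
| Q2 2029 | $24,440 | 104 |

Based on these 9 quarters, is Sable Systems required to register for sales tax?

Yes

Total gross sales into the state: $21,600 + $19,500 + $9,670 + $17,120 + $37,340 + $20,200 + $12,650 + $21,600 + $24,440 = $184,120 (> $180,000).
Total number of separate transactions: 49 + 112 + 70 + 119 + 65 + 29 + 42 + 52 + 104 = 642 (≤ 680).
The test is 'or': at least one threshold is exceeded.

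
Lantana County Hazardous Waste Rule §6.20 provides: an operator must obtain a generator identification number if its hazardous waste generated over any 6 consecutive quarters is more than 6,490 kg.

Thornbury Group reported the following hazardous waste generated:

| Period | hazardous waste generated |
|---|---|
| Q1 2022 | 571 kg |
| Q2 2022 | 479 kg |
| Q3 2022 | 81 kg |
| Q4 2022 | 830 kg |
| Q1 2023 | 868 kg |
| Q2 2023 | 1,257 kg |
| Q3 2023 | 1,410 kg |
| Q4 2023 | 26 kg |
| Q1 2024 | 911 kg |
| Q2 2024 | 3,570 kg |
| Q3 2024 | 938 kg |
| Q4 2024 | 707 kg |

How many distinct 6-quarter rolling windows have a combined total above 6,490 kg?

3

Q1 2022–Q2 2023: 571 kg + 479 kg + 81 kg + 830 kg + 868 kg + 1,257 kg = 4,086 kg (under)
Q2 2022–Q3 2023: 479 kg + 81 kg + 830 kg + 868 kg + 1,257 kg + 1,410 kg = 4,925 kg (under)
Q3 2022–Q4 2023: 81 kg + 830 kg + 868 kg + 1,257 kg + 1,410 kg + 26 kg = 4,472 kg (under)
Q4 2022–Q1 2024: 830 kg + 868 kg + 1,257 kg + 1,410 kg + 26 kg + 911 kg = 5,302 kg (under)
Q1 2023–Q2 2024: 868 kg + 1,257 kg + 1,410 kg + 26 kg + 911 kg + 3,570 kg = 8,042 kg (over)
Q2 2023–Q3 2024: 1,257 kg + 1,410 kg + 26 kg + 911 kg + 3,570 kg + 938 kg = 8,112 kg (over)
Q3 2023–Q4 2024: 1,410 kg + 26 kg + 911 kg + 3,570 kg + 938 kg + 707 kg = 7,562 kg (over)
3 windows exceed the threshold.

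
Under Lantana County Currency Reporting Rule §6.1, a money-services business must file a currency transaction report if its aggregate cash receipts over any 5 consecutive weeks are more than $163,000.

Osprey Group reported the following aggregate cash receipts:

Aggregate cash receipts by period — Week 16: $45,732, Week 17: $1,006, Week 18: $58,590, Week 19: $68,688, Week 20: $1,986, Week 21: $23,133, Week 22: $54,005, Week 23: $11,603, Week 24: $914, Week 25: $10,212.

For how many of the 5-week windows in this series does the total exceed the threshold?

Week 16–Week 20: $45,732 + $1,006 + $58,590 + $68,688 + $1,986 = $176,002 (over)
Week 17–Week 21: $1,006 + $58,590 + $68,688 + $1,986 + $23,133 = $153,403 (under)
Week 18–Week 22: $58,590 + $68,688 + $1,986 + $23,133 + $54,005 = $206,402 (over)
Week 19–Week 23: $68,688 + $1,986 + $23,133 + $54,005 + $11,603 = $159,415 (under)
Week 20–Week 24: $1,986 + $23,133 + $54,005 + $11,603 + $914 = $91,641 (under)
Week 21–Week 25: $23,133 + $54,005 + $11,603 + $914 + $10,212 = $99,867 (under)
2 windows exceed the threshold.

2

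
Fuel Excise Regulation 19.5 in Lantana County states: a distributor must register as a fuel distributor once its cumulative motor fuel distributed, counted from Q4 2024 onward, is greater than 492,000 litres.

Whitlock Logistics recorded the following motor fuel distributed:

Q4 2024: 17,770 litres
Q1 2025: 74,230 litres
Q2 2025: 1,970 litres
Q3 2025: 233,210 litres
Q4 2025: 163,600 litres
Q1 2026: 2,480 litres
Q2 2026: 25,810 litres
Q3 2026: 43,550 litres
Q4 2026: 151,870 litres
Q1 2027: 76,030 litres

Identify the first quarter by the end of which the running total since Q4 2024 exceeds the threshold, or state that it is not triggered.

Through Q4 2024: 17,770 litres
Through Q1 2025: 92,000 litres
Through Q2 2025: 93,970 litres
Through Q3 2025: 327,180 litres
Through Q4 2025: 490,780 litres
Through Q1 2026: 493,260 litres ← exceeds threshold

Q1 2026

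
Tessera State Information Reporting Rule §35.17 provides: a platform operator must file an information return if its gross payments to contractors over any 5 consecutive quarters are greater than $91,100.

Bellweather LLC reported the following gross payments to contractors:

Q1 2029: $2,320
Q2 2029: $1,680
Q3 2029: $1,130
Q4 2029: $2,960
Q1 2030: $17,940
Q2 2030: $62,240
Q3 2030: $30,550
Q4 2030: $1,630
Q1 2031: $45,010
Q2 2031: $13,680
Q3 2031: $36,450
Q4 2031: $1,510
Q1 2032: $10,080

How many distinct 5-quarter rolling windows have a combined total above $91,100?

7

Q1 2029–Q1 2030: $2,320 + $1,680 + $1,130 + $2,960 + $17,940 = $26,030 (under)
Q2 2029–Q2 2030: $1,680 + $1,130 + $2,960 + $17,940 + $62,240 = $85,950 (under)
Q3 2029–Q3 2030: $1,130 + $2,960 + $17,940 + $62,240 + $30,550 = $114,820 (over)
Q4 2029–Q4 2030: $2,960 + $17,940 + $62,240 + $30,550 + $1,630 = $115,320 (over)
Q1 2030–Q1 2031: $17,940 + $62,240 + $30,550 + $1,630 + $45,010 = $157,370 (over)
Q2 2030–Q2 2031: $62,240 + $30,550 + $1,630 + $45,010 + $13,680 = $153,110 (over)
Q3 2030–Q3 2031: $30,550 + $1,630 + $45,010 + $13,680 + $36,450 = $127,320 (over)
Q4 2030–Q4 2031: $1,630 + $45,010 + $13,680 + $36,450 + $1,510 = $98,280 (over)
Q1 2031–Q1 2032: $45,010 + $13,680 + $36,450 + $1,510 + $10,080 = $106,730 (over)
7 windows exceed the threshold.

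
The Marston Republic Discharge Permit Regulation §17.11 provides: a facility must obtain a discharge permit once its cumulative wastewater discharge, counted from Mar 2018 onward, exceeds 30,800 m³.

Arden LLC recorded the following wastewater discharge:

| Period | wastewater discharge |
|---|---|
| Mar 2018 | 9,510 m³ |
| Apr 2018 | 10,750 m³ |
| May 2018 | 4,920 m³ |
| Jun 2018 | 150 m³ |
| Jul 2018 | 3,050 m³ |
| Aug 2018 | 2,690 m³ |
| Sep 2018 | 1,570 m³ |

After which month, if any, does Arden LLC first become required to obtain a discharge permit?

Aug 2018

Through Mar 2018: 9,510 m³
Through Apr 2018: 20,260 m³
Through May 2018: 25,180 m³
Through Jun 2018: 25,330 m³
Through Jul 2018: 28,380 m³
Through Aug 2018: 31,070 m³ ← exceeds threshold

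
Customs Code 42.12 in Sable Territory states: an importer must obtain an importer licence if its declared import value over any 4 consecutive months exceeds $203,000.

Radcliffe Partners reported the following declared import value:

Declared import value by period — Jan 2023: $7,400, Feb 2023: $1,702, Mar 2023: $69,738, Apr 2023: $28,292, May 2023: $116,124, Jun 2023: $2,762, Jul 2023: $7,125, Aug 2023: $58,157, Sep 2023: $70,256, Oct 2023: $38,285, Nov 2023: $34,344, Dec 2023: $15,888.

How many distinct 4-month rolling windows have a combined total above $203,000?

Jan 2023–Apr 2023: $7,400 + $1,702 + $69,738 + $28,292 = $107,132 (under)
Feb 2023–May 2023: $1,702 + $69,738 + $28,292 + $116,124 = $215,856 (over)
Mar 2023–Jun 2023: $69,738 + $28,292 + $116,124 + $2,762 = $216,916 (over)
Apr 2023–Jul 2023: $28,292 + $116,124 + $2,762 + $7,125 = $154,303 (under)
May 2023–Aug 2023: $116,124 + $2,762 + $7,125 + $58,157 = $184,168 (under)
Jun 2023–Sep 2023: $2,762 + $7,125 + $58,157 + $70,256 = $138,300 (under)
Jul 2023–Oct 2023: $7,125 + $58,157 + $70,256 + $38,285 = $173,823 (under)
Aug 2023–Nov 2023: $58,157 + $70,256 + $38,285 + $34,344 = $201,042 (under)
Sep 2023–Dec 2023: $70,256 + $38,285 + $34,344 + $15,888 = $158,773 (under)
2 windows exceed the threshold.

2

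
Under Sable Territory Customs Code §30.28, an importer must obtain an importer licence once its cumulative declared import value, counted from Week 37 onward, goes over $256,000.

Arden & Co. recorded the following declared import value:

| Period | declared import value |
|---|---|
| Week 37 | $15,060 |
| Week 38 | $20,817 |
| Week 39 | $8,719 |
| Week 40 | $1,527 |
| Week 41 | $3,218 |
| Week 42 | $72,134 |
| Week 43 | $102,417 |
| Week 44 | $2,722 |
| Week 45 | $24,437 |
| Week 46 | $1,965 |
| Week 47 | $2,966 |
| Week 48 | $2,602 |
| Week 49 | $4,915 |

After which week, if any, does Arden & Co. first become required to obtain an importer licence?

Through Week 37: $15,060
Through Week 38: $35,877
Through Week 39: $44,596
Through Week 40: $46,123
Through Week 41: $49,341
Through Week 42: $121,475
Through Week 43: $223,892
Through Week 44: $226,614
Through Week 45: $251,051
Through Week 46: $253,016
Through Week 47: $255,982
Through Week 48: $258,584 ← exceeds threshold

Week 48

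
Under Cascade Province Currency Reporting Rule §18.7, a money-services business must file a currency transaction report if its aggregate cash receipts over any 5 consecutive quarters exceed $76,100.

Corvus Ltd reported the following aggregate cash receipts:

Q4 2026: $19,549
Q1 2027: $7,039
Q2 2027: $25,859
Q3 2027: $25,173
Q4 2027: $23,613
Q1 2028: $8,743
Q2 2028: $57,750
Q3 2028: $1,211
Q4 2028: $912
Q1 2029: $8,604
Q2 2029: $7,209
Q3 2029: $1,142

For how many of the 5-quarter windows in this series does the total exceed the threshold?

6

Q4 2026–Q4 2027: $19,549 + $7,039 + $25,859 + $25,173 + $23,613 = $101,233 (over)
Q1 2027–Q1 2028: $7,039 + $25,859 + $25,173 + $23,613 + $8,743 = $90,427 (over)
Q2 2027–Q2 2028: $25,859 + $25,173 + $23,613 + $8,743 + $57,750 = $141,138 (over)
Q3 2027–Q3 2028: $25,173 + $23,613 + $8,743 + $57,750 + $1,211 = $116,490 (over)
Q4 2027–Q4 2028: $23,613 + $8,743 + $57,750 + $1,211 + $912 = $92,229 (over)
Q1 2028–Q1 2029: $8,743 + $57,750 + $1,211 + $912 + $8,604 = $77,220 (over)
Q2 2028–Q2 2029: $57,750 + $1,211 + $912 + $8,604 + $7,209 = $75,686 (under)
Q3 2028–Q3 2029: $1,211 + $912 + $8,604 + $7,209 + $1,142 = $19,078 (under)
6 windows exceed the threshold.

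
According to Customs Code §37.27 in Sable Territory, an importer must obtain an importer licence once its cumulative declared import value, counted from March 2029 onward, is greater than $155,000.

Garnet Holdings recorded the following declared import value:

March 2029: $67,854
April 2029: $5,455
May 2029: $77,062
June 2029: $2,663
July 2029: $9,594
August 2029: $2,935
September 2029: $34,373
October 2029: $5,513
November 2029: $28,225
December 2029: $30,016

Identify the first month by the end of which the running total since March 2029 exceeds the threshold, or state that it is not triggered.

Through March 2029: $67,854
Through April 2029: $73,309
Through May 2029: $150,371
Through June 2029: $153,034
Through July 2029: $162,628 ← exceeds threshold

July 2029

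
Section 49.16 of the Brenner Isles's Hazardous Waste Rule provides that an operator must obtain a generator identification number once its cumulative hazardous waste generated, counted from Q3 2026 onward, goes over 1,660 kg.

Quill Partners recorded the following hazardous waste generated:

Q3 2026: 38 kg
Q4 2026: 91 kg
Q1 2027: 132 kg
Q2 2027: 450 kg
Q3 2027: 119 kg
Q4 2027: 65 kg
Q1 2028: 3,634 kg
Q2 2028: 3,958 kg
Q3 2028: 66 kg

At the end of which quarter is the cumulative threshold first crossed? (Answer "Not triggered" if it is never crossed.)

Through Q3 2026: 38 kg
Through Q4 2026: 129 kg
Through Q1 2027: 261 kg
Through Q2 2027: 711 kg
Through Q3 2027: 830 kg
Through Q4 2027: 895 kg
Through Q1 2028: 4,529 kg ← exceeds threshold

Q1 2028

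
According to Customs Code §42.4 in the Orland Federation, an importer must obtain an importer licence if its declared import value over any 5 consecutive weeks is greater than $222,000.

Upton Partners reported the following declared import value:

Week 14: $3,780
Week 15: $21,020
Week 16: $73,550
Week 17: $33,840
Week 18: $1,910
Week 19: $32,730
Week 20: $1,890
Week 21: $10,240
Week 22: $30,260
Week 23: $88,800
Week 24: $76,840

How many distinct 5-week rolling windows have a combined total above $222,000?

Week 14–Week 18: $3,780 + $21,020 + $73,550 + $33,840 + $1,910 = $134,100 (under)
Week 15–Week 19: $21,020 + $73,550 + $33,840 + $1,910 + $32,730 = $163,050 (under)
Week 16–Week 20: $73,550 + $33,840 + $1,910 + $32,730 + $1,890 = $143,920 (under)
Week 17–Week 21: $33,840 + $1,910 + $32,730 + $1,890 + $10,240 = $80,610 (under)
Week 18–Week 22: $1,910 + $32,730 + $1,890 + $10,240 + $30,260 = $77,030 (under)
Week 19–Week 23: $32,730 + $1,890 + $10,240 + $30,260 + $88,800 = $163,920 (under)
Week 20–Week 24: $1,890 + $10,240 + $30,260 + $88,800 + $76,840 = $208,030 (under)
0 windows exceed the threshold.

0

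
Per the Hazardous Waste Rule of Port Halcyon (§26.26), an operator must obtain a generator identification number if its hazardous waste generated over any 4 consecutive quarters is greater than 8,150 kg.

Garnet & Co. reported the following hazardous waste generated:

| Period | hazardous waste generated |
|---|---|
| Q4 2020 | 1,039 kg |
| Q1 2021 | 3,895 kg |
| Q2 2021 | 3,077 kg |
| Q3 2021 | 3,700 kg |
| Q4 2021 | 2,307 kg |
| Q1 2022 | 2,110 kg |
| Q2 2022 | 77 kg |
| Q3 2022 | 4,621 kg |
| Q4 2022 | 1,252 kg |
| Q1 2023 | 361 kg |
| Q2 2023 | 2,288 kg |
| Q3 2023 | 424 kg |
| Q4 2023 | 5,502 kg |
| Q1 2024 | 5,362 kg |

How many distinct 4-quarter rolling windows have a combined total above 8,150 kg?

Q4 2020–Q3 2021: 1,039 kg + 3,895 kg + 3,077 kg + 3,700 kg = 11,711 kg (over)
Q1 2021–Q4 2021: 3,895 kg + 3,077 kg + 3,700 kg + 2,307 kg = 12,979 kg (over)
Q2 2021–Q1 2022: 3,077 kg + 3,700 kg + 2,307 kg + 2,110 kg = 11,194 kg (over)
Q3 2021–Q2 2022: 3,700 kg + 2,307 kg + 2,110 kg + 77 kg = 8,194 kg (over)
Q4 2021–Q3 2022: 2,307 kg + 2,110 kg + 77 kg + 4,621 kg = 9,115 kg (over)
Q1 2022–Q4 2022: 2,110 kg + 77 kg + 4,621 kg + 1,252 kg = 8,060 kg (under)
Q2 2022–Q1 2023: 77 kg + 4,621 kg + 1,252 kg + 361 kg = 6,311 kg (under)
Q3 2022–Q2 2023: 4,621 kg + 1,252 kg + 361 kg + 2,288 kg = 8,522 kg (over)
Q4 2022–Q3 2023: 1,252 kg + 361 kg + 2,288 kg + 424 kg = 4,325 kg (under)
Q1 2023–Q4 2023: 361 kg + 2,288 kg + 424 kg + 5,502 kg = 8,575 kg (over)
Q2 2023–Q1 2024: 2,288 kg + 424 kg + 5,502 kg + 5,362 kg = 13,576 kg (over)
8 windows exceed the threshold.

8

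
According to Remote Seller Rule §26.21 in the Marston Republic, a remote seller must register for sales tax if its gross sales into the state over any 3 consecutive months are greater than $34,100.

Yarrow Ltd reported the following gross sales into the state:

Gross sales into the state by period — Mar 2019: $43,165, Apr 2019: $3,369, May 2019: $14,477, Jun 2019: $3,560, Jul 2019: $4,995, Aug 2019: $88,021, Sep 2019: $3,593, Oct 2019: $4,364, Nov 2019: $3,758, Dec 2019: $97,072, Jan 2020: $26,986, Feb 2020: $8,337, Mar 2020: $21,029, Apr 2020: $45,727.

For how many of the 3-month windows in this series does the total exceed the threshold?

Mar 2019–May 2019: $43,165 + $3,369 + $14,477 = $61,011 (over)
Apr 2019–Jun 2019: $3,369 + $14,477 + $3,560 = $21,406 (under)
May 2019–Jul 2019: $14,477 + $3,560 + $4,995 = $23,032 (under)
Jun 2019–Aug 2019: $3,560 + $4,995 + $88,021 = $96,576 (over)
Jul 2019–Sep 2019: $4,995 + $88,021 + $3,593 = $96,609 (over)
Aug 2019–Oct 2019: $88,021 + $3,593 + $4,364 = $95,978 (over)
Sep 2019–Nov 2019: $3,593 + $4,364 + $3,758 = $11,715 (under)
Oct 2019–Dec 2019: $4,364 + $3,758 + $97,072 = $105,194 (over)
Nov 2019–Jan 2020: $3,758 + $97,072 + $26,986 = $127,816 (over)
Dec 2019–Feb 2020: $97,072 + $26,986 + $8,337 = $132,395 (over)
Jan 2020–Mar 2020: $26,986 + $8,337 + $21,029 = $56,352 (over)
Feb 2020–Apr 2020: $8,337 + $21,029 + $45,727 = $75,093 (over)
9 windows exceed the threshold.

9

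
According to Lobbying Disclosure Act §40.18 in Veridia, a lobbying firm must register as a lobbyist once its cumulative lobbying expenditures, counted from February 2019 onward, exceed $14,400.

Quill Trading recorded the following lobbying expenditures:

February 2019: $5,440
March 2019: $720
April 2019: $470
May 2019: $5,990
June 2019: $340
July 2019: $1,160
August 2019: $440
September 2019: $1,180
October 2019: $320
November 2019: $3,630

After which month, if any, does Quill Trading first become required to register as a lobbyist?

August 2019

Through February 2019: $5,440
Through March 2019: $6,160
Through April 2019: $6,630
Through May 2019: $12,620
Through June 2019: $12,960
Through July 2019: $14,120
Through August 2019: $14,560 ← exceeds threshold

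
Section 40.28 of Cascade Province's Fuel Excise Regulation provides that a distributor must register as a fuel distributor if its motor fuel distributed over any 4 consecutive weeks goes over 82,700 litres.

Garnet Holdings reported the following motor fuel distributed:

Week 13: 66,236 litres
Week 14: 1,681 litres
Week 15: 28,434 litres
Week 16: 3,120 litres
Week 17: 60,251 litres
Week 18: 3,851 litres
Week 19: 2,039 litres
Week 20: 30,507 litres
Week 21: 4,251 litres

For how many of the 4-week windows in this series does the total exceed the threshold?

4

Week 13–Week 16: 66,236 litres + 1,681 litres + 28,434 litres + 3,120 litres = 99,471 litres (over)
Week 14–Week 17: 1,681 litres + 28,434 litres + 3,120 litres + 60,251 litres = 93,486 litres (over)
Week 15–Week 18: 28,434 litres + 3,120 litres + 60,251 litres + 3,851 litres = 95,656 litres (over)
Week 16–Week 19: 3,120 litres + 60,251 litres + 3,851 litres + 2,039 litres = 69,261 litres (under)
Week 17–Week 20: 60,251 litres + 3,851 litres + 2,039 litres + 30,507 litres = 96,648 litres (over)
Week 18–Week 21: 3,851 litres + 2,039 litres + 30,507 litres + 4,251 litres = 40,648 litres (under)
4 windows exceed the threshold.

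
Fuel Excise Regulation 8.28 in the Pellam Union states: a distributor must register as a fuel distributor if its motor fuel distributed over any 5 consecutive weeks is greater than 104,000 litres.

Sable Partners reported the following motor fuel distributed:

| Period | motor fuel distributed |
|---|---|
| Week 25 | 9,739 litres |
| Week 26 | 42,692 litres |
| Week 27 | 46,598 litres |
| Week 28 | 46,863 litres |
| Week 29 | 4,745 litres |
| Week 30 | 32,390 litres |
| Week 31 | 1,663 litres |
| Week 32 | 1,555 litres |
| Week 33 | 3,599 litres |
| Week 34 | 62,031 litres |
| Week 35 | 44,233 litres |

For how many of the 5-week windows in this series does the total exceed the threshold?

4

Week 25–Week 29: 9,739 litres + 42,692 litres + 46,598 litres + 46,863 litres + 4,745 litres = 150,637 litres (over)
Week 26–Week 30: 42,692 litres + 46,598 litres + 46,863 litres + 4,745 litres + 32,390 litres = 173,288 litres (over)
Week 27–Week 31: 46,598 litres + 46,863 litres + 4,745 litres + 32,390 litres + 1,663 litres = 132,259 litres (over)
Week 28–Week 32: 46,863 litres + 4,745 litres + 32,390 litres + 1,663 litres + 1,555 litres = 87,216 litres (under)
Week 29–Week 33: 4,745 litres + 32,390 litres + 1,663 litres + 1,555 litres + 3,599 litres = 43,952 litres (under)
Week 30–Week 34: 32,390 litres + 1,663 litres + 1,555 litres + 3,599 litres + 62,031 litres = 101,238 litres (under)
Week 31–Week 35: 1,663 litres + 1,555 litres + 3,599 litres + 62,031 litres + 44,233 litres = 113,081 litres (over)
4 windows exceed the threshold.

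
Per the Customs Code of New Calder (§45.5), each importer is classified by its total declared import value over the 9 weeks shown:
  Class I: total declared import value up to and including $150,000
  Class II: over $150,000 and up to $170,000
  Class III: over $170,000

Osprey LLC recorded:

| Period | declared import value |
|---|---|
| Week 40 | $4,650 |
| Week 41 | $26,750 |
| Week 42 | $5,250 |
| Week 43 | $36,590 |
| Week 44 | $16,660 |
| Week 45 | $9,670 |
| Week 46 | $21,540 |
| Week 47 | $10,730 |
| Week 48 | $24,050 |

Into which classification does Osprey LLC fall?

Class II

Total declared import value: $4,650 + $26,750 + $5,250 + $36,590 + $16,660 + $9,670 + $21,540 + $10,730 + $24,050 = $155,890.
$150,000 < $155,890 ≤ $170,000, so Class II applies.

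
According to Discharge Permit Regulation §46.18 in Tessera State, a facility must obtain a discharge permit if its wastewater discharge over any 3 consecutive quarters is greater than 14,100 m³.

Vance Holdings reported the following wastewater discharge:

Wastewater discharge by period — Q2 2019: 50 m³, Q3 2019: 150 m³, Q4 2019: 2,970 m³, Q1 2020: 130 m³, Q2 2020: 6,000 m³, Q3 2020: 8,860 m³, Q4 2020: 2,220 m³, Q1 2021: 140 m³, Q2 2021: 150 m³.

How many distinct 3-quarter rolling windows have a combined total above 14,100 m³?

2

Q2 2019–Q4 2019: 50 m³ + 150 m³ + 2,970 m³ = 3,170 m³ (under)
Q3 2019–Q1 2020: 150 m³ + 2,970 m³ + 130 m³ = 3,250 m³ (under)
Q4 2019–Q2 2020: 2,970 m³ + 130 m³ + 6,000 m³ = 9,100 m³ (under)
Q1 2020–Q3 2020: 130 m³ + 6,000 m³ + 8,860 m³ = 14,990 m³ (over)
Q2 2020–Q4 2020: 6,000 m³ + 8,860 m³ + 2,220 m³ = 17,080 m³ (over)
Q3 2020–Q1 2021: 8,860 m³ + 2,220 m³ + 140 m³ = 11,220 m³ (under)
Q4 2020–Q2 2021: 2,220 m³ + 140 m³ + 150 m³ = 2,510 m³ (under)
2 windows exceed the threshold.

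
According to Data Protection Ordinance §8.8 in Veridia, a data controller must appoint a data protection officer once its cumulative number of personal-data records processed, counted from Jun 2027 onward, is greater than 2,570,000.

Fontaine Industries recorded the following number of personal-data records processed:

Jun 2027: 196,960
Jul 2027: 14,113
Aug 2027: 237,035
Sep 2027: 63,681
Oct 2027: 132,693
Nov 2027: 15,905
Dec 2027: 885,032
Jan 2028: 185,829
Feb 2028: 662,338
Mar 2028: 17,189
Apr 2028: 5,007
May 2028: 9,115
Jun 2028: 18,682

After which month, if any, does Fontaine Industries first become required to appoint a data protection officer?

Through Jun 2027: 196,960
Through Jul 2027: 211,073
Through Aug 2027: 448,108
Through Sep 2027: 511,789
Through Oct 2027: 644,482
Through Nov 2027: 660,387
Through Dec 2027: 1,545,419
Through Jan 2028: 1,731,248
Through Feb 2028: 2,393,586
Through Mar 2028: 2,410,775
Through Apr 2028: 2,415,782
Through May 2028: 2,424,897
Through Jun 2028: 2,443,579
Final cumulative total 2,443,579 ≤ 2,570,000; the threshold is never exceeded.

Not triggered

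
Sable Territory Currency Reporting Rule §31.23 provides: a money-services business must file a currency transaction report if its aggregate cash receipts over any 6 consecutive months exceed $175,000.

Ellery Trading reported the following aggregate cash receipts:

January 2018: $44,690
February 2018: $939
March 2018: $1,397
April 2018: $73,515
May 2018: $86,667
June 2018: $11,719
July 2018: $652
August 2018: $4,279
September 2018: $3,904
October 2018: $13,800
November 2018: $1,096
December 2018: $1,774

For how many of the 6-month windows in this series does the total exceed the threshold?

3

January 2018–June 2018: $44,690 + $939 + $1,397 + $73,515 + $86,667 + $11,719 = $218,927 (over)
February 2018–July 2018: $939 + $1,397 + $73,515 + $86,667 + $11,719 + $652 = $174,889 (under)
March 2018–August 2018: $1,397 + $73,515 + $86,667 + $11,719 + $652 + $4,279 = $178,229 (over)
April 2018–September 2018: $73,515 + $86,667 + $11,719 + $652 + $4,279 + $3,904 = $180,736 (over)
May 2018–October 2018: $86,667 + $11,719 + $652 + $4,279 + $3,904 + $13,800 = $121,021 (under)
June 2018–November 2018: $11,719 + $652 + $4,279 + $3,904 + $13,800 + $1,096 = $35,450 (under)
July 2018–December 2018: $652 + $4,279 + $3,904 + $13,800 + $1,096 + $1,774 = $25,505 (under)
3 windows exceed the threshold.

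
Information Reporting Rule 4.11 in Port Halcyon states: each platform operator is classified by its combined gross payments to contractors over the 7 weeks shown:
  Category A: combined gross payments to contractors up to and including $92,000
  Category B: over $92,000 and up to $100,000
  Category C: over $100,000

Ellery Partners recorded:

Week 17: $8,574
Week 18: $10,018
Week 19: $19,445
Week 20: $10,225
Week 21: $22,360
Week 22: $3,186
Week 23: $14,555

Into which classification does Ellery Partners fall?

Combined gross payments to contractors: $8,574 + $10,018 + $19,445 + $10,225 + $22,360 + $3,186 + $14,555 = $88,363.
$88,363 ≤ $92,000, so Category A applies.

Category A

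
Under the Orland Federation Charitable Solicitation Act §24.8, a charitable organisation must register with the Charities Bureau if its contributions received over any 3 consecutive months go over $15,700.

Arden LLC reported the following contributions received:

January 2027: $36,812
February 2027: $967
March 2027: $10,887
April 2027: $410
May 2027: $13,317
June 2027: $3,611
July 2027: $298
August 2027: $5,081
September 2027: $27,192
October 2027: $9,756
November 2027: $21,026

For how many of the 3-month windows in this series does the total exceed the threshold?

January 2027–March 2027: $36,812 + $967 + $10,887 = $48,666 (over)
February 2027–April 2027: $967 + $10,887 + $410 = $12,264 (under)
March 2027–May 2027: $10,887 + $410 + $13,317 = $24,614 (over)
April 2027–June 2027: $410 + $13,317 + $3,611 = $17,338 (over)
May 2027–July 2027: $13,317 + $3,611 + $298 = $17,226 (over)
June 2027–August 2027: $3,611 + $298 + $5,081 = $8,990 (under)
July 2027–September 2027: $298 + $5,081 + $27,192 = $32,571 (over)
August 2027–October 2027: $5,081 + $27,192 + $9,756 = $42,029 (over)
September 2027–November 2027: $27,192 + $9,756 + $21,026 = $57,974 (over)
7 windows exceed the threshold.

7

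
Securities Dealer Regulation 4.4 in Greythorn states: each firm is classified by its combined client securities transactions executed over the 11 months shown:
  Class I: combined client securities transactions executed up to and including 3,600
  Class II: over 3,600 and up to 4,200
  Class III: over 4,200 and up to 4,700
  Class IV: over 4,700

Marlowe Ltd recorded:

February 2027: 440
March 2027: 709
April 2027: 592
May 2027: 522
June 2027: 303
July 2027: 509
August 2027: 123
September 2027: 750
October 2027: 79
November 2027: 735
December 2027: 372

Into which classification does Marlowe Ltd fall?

Combined client securities transactions executed: 440 + 709 + 592 + 522 + 303 + 509 + 123 + 750 + 79 + 735 + 372 = 5,134.
5,134 > 4,700, so Class IV applies.

Class IV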